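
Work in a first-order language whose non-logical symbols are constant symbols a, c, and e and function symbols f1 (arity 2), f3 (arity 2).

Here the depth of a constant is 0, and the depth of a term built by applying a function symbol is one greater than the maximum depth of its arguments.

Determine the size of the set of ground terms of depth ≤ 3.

1566453

If N_k denotes the number of depth-≤k ground terms, the 3 constants give N_0 = 3, and each function symbol of arity r contributes N_{k-1}^r new terms at level k: N_k = 3 + N_{k-1}^2 + N_{k-1}^2.
N_0 = 3
N_1 = 3 + 3^2 + 3^2 = 21
N_2 = 3 + 21^2 + 21^2 = 885
N_3 = 3 + 885^2 + 885^2 = 1566453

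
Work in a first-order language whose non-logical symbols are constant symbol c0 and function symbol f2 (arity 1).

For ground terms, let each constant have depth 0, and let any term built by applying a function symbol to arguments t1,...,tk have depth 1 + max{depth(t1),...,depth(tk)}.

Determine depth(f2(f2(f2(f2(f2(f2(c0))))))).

6

depth(f2(c0)) = 1 + depth(c0) = 1 + 0 = 1
depth(f2(f2(c0))) = 1 + depth(f2(c0)) = 1 + 1 = 2
depth(f2(f2(f2(c0)))) = 1 + depth(f2(f2(c0))) = 1 + 2 = 3
depth(f2(f2(f2(f2(c0))))) = 1 + depth(f2(f2(f2(c0)))) = 1 + 3 = 4
depth(f2(f2(f2(f2(f2(c0)))))) = 1 + depth(f2(f2(f2(f2(c0))))) = 1 + 4 = 5
depth(f2(f2(f2(f2(f2(f2(c0))))))) = 1 + depth(f2(f2(f2(f2(f2(c0)))))) = 1 + 5 = 6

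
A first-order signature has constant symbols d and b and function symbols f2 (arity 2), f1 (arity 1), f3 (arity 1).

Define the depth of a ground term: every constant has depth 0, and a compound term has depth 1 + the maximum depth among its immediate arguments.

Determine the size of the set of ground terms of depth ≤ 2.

122

Let N_k count ground terms of depth at most k. Each non-constant term of depth ≤ k is some function symbol applied to depth-≤(k−1) arguments, giving N_k = 2 + N_{k-1}^2 + N_{k-1} + N_{k-1}.
N_0 = 2
N_1 = 2 + 2^2 + 2 + 2 = 10
N_2 = 2 + 10^2 + 10 + 10 = 122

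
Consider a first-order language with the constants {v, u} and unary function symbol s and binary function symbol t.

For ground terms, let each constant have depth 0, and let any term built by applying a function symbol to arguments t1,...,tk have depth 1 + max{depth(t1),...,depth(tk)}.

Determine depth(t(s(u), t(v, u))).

depth(s(u)) = 1 + depth(u) = 1 + 0 = 1
depth(t(v, u)) = 1 + max(0, 0) = 1
depth(t(s(u), t(v, u))) = 1 + max(1, 1) = 2

2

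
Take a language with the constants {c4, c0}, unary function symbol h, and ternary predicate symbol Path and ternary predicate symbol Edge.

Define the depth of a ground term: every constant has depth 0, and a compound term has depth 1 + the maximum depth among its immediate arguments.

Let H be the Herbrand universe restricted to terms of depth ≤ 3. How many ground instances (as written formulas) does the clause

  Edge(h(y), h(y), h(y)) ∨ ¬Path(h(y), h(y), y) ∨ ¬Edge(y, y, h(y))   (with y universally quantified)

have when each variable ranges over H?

8

Ground terms of depth ≤ 3:
  Let N_k = |{terms of depth ≤ k}|. Then N_0 = 2 and N_k = 2 + N_{k-1} for k ≥ 1 (one summand per function symbol, arity giving the exponent).
  N_0 = 2
  N_1 = 2 + 2 = 4
  N_2 = 2 + 4 = 6
  N_3 = 2 + 6 = 8
  Explicitly: c4, c0, h(c4), h(c0), h(h(c4)), h(h(c0)), h(h(h(c4))), h(h(h(c0))).
So there are 8 ground terms available for substitution.
The body mentions the single quantified variable y; since ground terms form a free algebra, no two substitutions collapse to the same formula.
Number of ground instances = 8.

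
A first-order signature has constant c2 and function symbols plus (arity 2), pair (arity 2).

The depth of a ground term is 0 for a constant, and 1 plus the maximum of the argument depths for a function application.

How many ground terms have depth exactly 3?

704

If N_k denotes the number of depth-≤k ground terms, the 1 constant gives N_0 = 1, and each function symbol of arity r contributes N_{k-1}^r new terms at level k: N_k = 1 + N_{k-1}^2 + N_{k-1}^2.
N_0 = 1
N_1 = 1 + 1^2 + 1^2 = 3
N_2 = 1 + 3^2 + 3^2 = 19
N_3 = 1 + 19^2 + 19^2 = 723
Terms of depth exactly 3: N_3 − N_2 = 723 − 19 = 704.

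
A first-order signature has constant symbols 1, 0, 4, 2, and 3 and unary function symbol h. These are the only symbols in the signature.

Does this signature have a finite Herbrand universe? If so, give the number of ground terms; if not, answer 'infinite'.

infinite

The signature has at least one function symbol (h, arity 1) and at least one constant (1).
Iterating h gives infinitely many distinct ground terms: 1, h(1), h(h(1)), ...
So the Herbrand universe is infinite.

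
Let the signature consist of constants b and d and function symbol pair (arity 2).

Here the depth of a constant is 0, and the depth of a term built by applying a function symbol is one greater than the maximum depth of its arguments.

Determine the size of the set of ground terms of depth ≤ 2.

38

Let N_k = |{terms of depth ≤ k}|. Then N_0 = 2 and N_k = 2 + N_{k-1}^2 for k ≥ 1 (one summand per function symbol, arity giving the exponent).
N_0 = 2
N_1 = 2 + 2^2 = 6
N_2 = 2 + 6^2 = 38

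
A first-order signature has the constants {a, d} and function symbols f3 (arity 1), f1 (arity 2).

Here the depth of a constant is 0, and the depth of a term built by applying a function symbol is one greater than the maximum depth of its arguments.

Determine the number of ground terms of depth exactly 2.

If N_k denotes the number of depth-≤k ground terms, the 2 constants give N_0 = 2, and each function symbol of arity r contributes N_{k-1}^r new terms at level k: N_k = 2 + N_{k-1} + N_{k-1}^2.
N_0 = 2
N_1 = 2 + 2 + 2^2 = 8
N_2 = 2 + 8 + 8^2 = 74
Terms of depth exactly 2: N_2 − N_1 = 74 − 8 = 66.

66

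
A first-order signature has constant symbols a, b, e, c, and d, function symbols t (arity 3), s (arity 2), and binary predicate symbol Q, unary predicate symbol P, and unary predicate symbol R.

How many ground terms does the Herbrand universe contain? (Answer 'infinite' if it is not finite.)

infinite

The signature has at least one function symbol (t, arity 3) and at least one constant (a).
Iterating t gives infinitely many distinct ground terms: a, t(a, a, a), t(t(a, a, a), t(a, a, a), t(a, a, a)), ...
So the Herbrand universe is infinite.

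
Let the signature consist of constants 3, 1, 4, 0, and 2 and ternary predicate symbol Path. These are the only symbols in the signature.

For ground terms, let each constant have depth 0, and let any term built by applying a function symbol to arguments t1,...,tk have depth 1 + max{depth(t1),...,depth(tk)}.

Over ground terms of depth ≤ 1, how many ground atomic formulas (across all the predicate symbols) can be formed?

125

First count ground terms of depth ≤ 1.
With no function symbols every ground term is a constant, so there are exactly 5 ground terms at every depth bound.
N_0 = 5
N_1 = 5
Explicitly: 3, 1, 4, 0, 2.
So |H| = 5.
For each predicate symbol, the number of ground atoms is |H| raised to its arity; summing:
  Path: 5^3 = 125
Total ground atoms: 125.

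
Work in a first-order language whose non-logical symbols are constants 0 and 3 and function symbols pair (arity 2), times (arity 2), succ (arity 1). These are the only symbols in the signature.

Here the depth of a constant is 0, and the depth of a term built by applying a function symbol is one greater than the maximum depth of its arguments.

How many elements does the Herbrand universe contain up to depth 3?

If N_k denotes the number of depth-≤k ground terms, the 2 constants give N_0 = 2, and each function symbol of arity r contributes N_{k-1}^r new terms at level k: N_k = 2 + N_{k-1}^2 + N_{k-1}^2 + N_{k-1}.
N_0 = 2
N_1 = 2 + 2^2 + 2^2 + 2 = 12
N_2 = 2 + 12^2 + 12^2 + 12 = 302
N_3 = 2 + 302^2 + 302^2 + 302 = 182712

182712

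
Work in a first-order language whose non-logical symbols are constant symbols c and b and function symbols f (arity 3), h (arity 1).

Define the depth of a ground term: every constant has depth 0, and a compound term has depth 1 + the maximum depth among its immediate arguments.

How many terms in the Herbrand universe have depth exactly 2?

Let N_k count ground terms of depth at most k. Each non-constant term of depth ≤ k is some function symbol applied to depth-≤(k−1) arguments, giving N_k = 2 + N_{k-1}^3 + N_{k-1}.
N_0 = 2
N_1 = 2 + 2^3 + 2 = 12
N_2 = 2 + 12^3 + 12 = 1742
Terms of depth exactly 2: N_2 − N_1 = 1742 − 12 = 1730.

1730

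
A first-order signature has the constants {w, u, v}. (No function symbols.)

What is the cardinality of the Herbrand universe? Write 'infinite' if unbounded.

3

There are no function symbols, so every ground term is one of the 3 constants.
The Herbrand universe is {w, u, v}, which is finite with 3 elements.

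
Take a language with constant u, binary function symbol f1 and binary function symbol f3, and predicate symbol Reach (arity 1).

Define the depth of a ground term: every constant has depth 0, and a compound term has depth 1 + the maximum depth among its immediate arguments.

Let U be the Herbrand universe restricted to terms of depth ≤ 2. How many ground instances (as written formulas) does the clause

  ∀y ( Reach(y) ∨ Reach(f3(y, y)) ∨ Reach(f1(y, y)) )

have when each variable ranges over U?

19

Ground terms of depth ≤ 2:
  Count level by level. With function symbols f1/2, f3/2, the terms of depth ≤ k are the 1 constant together with each function applied to depth-≤(k−1) tuples, so N_k = 1 + N_{k-1}^2 + N_{k-1}^2.
  N_0 = 1
  N_1 = 1 + 1^2 + 1^2 = 3
  N_2 = 1 + 3^2 + 3^2 = 19
So there are 19 ground terms available for substitution.
The clause has 1 distinct variable (y), which appears in the body. In the free term algebra distinct substitutions yield syntactically distinct ground instances.
Number of ground instances = 19.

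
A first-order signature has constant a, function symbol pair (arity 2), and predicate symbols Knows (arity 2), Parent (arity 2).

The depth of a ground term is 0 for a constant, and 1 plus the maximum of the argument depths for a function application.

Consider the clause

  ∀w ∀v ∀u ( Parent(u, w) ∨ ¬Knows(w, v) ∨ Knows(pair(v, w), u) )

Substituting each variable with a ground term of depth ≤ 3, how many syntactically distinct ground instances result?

Ground terms of depth ≤ 3:
  Let N_k count ground terms of depth at most k. Each non-constant term of depth ≤ k is some function symbol applied to depth-≤(k−1) arguments, giving N_k = 1 + N_{k-1}^2.
  N_0 = 1
  N_1 = 1 + 1^2 = 2
  N_2 = 1 + 2^2 = 5
  N_3 = 1 + 5^2 = 26
So there are 26 ground terms available for substitution.
There are 3 variables to instantiate (w, v, u), each occurring in at least one literal, so different choices give different ground instances.
Number of ground instances = 26^3 = 17576.

17576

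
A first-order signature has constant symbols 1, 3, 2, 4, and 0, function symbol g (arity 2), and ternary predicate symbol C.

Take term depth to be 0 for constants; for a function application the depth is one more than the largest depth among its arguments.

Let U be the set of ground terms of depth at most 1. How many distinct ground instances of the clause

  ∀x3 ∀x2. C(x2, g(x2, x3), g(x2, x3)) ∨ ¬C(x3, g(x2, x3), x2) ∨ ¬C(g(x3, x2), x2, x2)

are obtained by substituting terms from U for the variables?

Ground terms of depth ≤ 1:
  Let N_k count ground terms of depth at most k. Each non-constant term of depth ≤ k is some function symbol applied to depth-≤(k−1) arguments, giving N_k = 5 + N_{k-1}^2.
  N_0 = 5
  N_1 = 5 + 5^2 = 30
So there are 30 ground terms available for substitution.
The clause has 2 distinct variables (x3, x2), each appearing in the body. In the free term algebra distinct substitutions yield syntactically distinct ground instances.
Number of ground instances = 30^2 = 900.

900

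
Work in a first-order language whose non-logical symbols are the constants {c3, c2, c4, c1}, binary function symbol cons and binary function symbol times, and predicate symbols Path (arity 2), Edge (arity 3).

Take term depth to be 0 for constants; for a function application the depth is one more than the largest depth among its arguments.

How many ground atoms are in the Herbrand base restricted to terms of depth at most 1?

47952

First count ground terms of depth ≤ 1.
If N_k denotes the number of depth-≤k ground terms, the 4 constants give N_0 = 4, and each function symbol of arity r contributes N_{k-1}^r new terms at level k: N_k = 4 + N_{k-1}^2 + N_{k-1}^2.
N_0 = 4
N_1 = 4 + 4^2 + 4^2 = 36
So |H| = 36.
A ground atom is a predicate applied to a tuple of terms from H, so the count is the sum over predicates of |H|^arity:
  Path: 36^2 = 1296;  Edge: 36^3 = 46656
Total ground atoms: 1296 + 46656 = 47952.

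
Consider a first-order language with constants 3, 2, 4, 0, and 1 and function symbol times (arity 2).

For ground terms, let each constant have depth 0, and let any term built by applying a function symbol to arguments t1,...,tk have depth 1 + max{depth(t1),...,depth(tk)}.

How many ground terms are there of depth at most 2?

905

Let N_k = |{terms of depth ≤ k}|. Then N_0 = 5 and N_k = 5 + N_{k-1}^2 for k ≥ 1 (one summand per function symbol, arity giving the exponent).
N_0 = 5
N_1 = 5 + 5^2 = 30
N_2 = 5 + 30^2 = 905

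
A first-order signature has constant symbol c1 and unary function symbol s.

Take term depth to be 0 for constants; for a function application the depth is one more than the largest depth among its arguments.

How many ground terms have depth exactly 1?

Let N_k count ground terms of depth at most k. Each non-constant term of depth ≤ k is some function symbol applied to depth-≤(k−1) arguments, giving N_k = 1 + N_{k-1}.
N_0 = 1
N_1 = 1 + 1 = 2
Terms of depth exactly 1: N_1 − N_0 = 2 − 1 = 1.

1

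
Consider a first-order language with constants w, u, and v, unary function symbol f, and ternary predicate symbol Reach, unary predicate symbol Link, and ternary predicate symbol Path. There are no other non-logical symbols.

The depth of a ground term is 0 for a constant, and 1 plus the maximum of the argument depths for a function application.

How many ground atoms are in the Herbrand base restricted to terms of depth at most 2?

First count ground terms of depth ≤ 2.
Let N_k = |{terms of depth ≤ k}|. Then N_0 = 3 and N_k = 3 + N_{k-1} for k ≥ 1 (one summand per function symbol, arity giving the exponent).
N_0 = 3
N_1 = 3 + 3 = 6
N_2 = 3 + 6 = 9
Explicitly: w, u, v, f(w), f(u), f(v), f(f(w)), f(f(u)), f(f(v)).
So |H| = 9.
Ground atoms are formed by filling each argument slot of a predicate with a term from H, so an r-ary predicate gives |H|^r atoms:
  Reach: 9^3 = 729;  Link: 9;  Path: 9^3 = 729
Total ground atoms: 729 + 9 + 729 = 1467.

1467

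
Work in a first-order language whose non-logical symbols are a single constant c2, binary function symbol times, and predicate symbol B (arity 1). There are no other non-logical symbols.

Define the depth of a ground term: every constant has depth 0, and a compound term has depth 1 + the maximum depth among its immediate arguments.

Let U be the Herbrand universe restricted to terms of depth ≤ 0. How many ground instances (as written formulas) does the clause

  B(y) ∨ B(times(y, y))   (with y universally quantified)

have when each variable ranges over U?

1

Ground terms of depth ≤ 0:
  Let N_k count ground terms of depth at most k. Each non-constant term of depth ≤ k is some function symbol applied to depth-≤(k−1) arguments, giving N_k = 1 + N_{k-1}^2.
  N_0 = 1
  Explicitly: c2.
So there is exactly 1 ground term available for substitution.
The variable y ranges independently over the available ground terms, and distinct assignments produce distinct instances.
Number of ground instances = 1.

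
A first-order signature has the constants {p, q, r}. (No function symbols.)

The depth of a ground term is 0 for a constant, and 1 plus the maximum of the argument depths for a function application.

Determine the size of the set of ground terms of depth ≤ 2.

3

With no function symbols every ground term is a constant, so there are exactly 3 ground terms at every depth bound.
N_0 = 3
N_1 = 3
N_2 = 3
Explicitly: p, q, r.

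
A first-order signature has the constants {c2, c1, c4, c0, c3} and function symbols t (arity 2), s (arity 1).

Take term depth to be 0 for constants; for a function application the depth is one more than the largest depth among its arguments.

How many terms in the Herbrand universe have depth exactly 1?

Let N_k count ground terms of depth at most k. Each non-constant term of depth ≤ k is some function symbol applied to depth-≤(k−1) arguments, giving N_k = 5 + N_{k-1}^2 + N_{k-1}.
N_0 = 5
N_1 = 5 + 5^2 + 5 = 35
Terms of depth exactly 1: N_1 − N_0 = 35 − 5 = 30.

30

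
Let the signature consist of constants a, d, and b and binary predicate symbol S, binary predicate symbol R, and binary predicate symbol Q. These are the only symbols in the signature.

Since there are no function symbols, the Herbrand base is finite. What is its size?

27

With no function symbols, the Herbrand universe is just the 3 constants.
Ground atoms per predicate: S: 3^2 = 9, R: 3^2 = 9, Q: 3^2 = 9.
Herbrand base size = 9 + 9 + 9 = 27.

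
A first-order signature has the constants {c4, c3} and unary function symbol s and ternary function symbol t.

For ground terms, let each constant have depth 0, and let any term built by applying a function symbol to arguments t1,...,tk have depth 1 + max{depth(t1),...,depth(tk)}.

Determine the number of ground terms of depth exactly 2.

Write N_k for the number of ground terms of depth ≤ k. A term of depth ≤ k is either a constant or a function symbol applied to arguments of depth ≤ k−1, so N_k = 2 + N_{k-1} + N_{k-1}^3.
N_0 = 2
N_1 = 2 + 2 + 2^3 = 12
N_2 = 2 + 12 + 12^3 = 1742
Terms of depth exactly 2: N_2 − N_1 = 1742 − 12 = 1730.

1730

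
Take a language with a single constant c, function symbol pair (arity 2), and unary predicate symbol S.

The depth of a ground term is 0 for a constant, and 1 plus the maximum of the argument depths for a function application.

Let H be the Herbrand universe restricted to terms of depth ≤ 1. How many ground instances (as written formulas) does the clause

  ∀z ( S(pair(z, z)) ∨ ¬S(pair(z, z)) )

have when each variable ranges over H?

Ground terms of depth ≤ 1:
  Let N_k count ground terms of depth at most k. Each non-constant term of depth ≤ k is some function symbol applied to depth-≤(k−1) arguments, giving N_k = 1 + N_{k-1}^2.
  N_0 = 1
  N_1 = 1 + 1^2 = 2
So there are 2 ground terms available for substitution.
The clause has 1 distinct variable (z), which appears in the body. In the free term algebra distinct substitutions yield syntactically distinct ground instances.
Number of ground instances = 2.

2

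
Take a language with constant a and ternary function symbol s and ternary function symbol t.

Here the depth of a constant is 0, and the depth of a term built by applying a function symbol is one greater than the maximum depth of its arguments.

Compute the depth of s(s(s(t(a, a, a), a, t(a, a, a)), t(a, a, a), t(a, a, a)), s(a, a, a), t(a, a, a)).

depth(t(a, a, a)) = 1 + max(0, 0, 0) = 1
depth(s(t(a, a, a), a, t(a, a, a))) = 1 + max(1, 0, 1) = 2
depth(s(s(t(a, a, a), a, t(a, a, a)), t(a, a, a), t(a, a, a))) = 1 + max(2, 1, 1) = 3
depth(s(a, a, a)) = 1 + max(0, 0, 0) = 1
depth(s(s(s(t(a, a, a), a, t(a, a, a)), t(a, a, a), t(a, a, a)), s(a, a, a), t(a, a, a))) = 1 + max(3, 1, 1) = 4

4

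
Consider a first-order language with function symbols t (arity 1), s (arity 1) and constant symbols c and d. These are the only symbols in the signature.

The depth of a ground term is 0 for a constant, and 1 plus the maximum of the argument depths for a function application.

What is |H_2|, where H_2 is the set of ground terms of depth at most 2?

14

If N_k denotes the number of depth-≤k ground terms, the 2 constants give N_0 = 2, and each function symbol of arity r contributes N_{k-1}^r new terms at level k: N_k = 2 + N_{k-1} + N_{k-1}.
N_0 = 2
N_1 = 2 + 2 + 2 = 6
N_2 = 2 + 6 + 6 = 14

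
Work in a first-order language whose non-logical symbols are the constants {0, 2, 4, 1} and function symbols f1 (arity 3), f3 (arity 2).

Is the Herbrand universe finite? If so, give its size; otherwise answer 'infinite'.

The signature has at least one function symbol (f1, arity 3) and at least one constant (0).
Iterating f1 gives infinitely many distinct ground terms: 0, f1(0, 0, 0), f1(f1(0, 0, 0), f1(0, 0, 0), f1(0, 0, 0)), ...
So the Herbrand universe is infinite.

infinite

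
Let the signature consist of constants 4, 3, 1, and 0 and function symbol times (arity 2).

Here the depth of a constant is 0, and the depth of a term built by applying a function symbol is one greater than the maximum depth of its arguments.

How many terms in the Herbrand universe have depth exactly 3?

Let N_k count ground terms of depth at most k. Each non-constant term of depth ≤ k is some function symbol applied to depth-≤(k−1) arguments, giving N_k = 4 + N_{k-1}^2.
N_0 = 4
N_1 = 4 + 4^2 = 20
N_2 = 4 + 20^2 = 404
N_3 = 4 + 404^2 = 163220
Terms of depth exactly 3: N_3 − N_2 = 163220 − 404 = 162816.

162816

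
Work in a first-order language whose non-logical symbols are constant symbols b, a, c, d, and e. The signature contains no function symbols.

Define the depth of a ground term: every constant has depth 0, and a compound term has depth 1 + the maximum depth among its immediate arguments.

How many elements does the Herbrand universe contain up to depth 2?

With no function symbols every ground term is a constant, so there are exactly 5 ground terms at every depth bound.
N_0 = 5
N_1 = 5
N_2 = 5
Explicitly: b, a, c, d, e.

5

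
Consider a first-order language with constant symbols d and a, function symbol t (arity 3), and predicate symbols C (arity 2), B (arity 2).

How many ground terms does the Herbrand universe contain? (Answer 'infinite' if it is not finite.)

infinite

The signature has at least one function symbol (t, arity 3) and at least one constant (d).
Iterating t gives infinitely many distinct ground terms: d, t(d, d, d), t(t(d, d, d), t(d, d, d), t(d, d, d)), ...
So the Herbrand universe is infinite.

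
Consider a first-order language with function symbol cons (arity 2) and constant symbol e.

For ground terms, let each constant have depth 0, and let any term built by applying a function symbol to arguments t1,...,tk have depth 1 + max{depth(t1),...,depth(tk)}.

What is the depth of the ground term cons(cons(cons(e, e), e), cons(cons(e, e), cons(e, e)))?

3

depth(cons(e, e)) = 1 + max(0, 0) = 1
depth(cons(cons(e, e), e)) = 1 + max(1, 0) = 2
depth(cons(cons(e, e), cons(e, e))) = 1 + max(1, 1) = 2
depth(cons(cons(cons(e, e), e), cons(cons(e, e), cons(e, e)))) = 1 + max(2, 2) = 3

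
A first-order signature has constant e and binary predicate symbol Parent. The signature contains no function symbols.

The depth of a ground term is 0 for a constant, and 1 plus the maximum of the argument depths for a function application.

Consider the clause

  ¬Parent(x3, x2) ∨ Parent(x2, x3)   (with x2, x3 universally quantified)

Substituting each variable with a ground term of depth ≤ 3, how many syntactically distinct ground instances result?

Ground terms of depth ≤ 3:
  With no function symbols every ground term is a constant, so there is exactly 1 ground term at every depth bound.
  N_0 = 1
  N_1 = 1
  N_2 = 1
  N_3 = 1
So there is exactly 1 ground term available for substitution.
The clause has 2 distinct variables (x2, x3), each appearing in the body. In the free term algebra distinct substitutions yield syntactically distinct ground instances.
Number of ground instances = 1^2 = 1.

1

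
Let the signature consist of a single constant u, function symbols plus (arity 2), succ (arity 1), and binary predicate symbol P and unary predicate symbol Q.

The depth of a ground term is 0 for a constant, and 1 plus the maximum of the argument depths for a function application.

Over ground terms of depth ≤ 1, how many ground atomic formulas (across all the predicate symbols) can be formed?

First count ground terms of depth ≤ 1.
If N_k denotes the number of depth-≤k ground terms, the 1 constant gives N_0 = 1, and each function symbol of arity r contributes N_{k-1}^r new terms at level k: N_k = 1 + N_{k-1}^2 + N_{k-1}.
N_0 = 1
N_1 = 1 + 1^2 + 1 = 3
Explicitly: u, plus(u, u), succ(u).
So |H| = 3.
For each predicate symbol, the number of ground atoms is |H| raised to its arity; summing:
  P: 3^2 = 9;  Q: 3
Total ground atoms: 9 + 3 = 12.

12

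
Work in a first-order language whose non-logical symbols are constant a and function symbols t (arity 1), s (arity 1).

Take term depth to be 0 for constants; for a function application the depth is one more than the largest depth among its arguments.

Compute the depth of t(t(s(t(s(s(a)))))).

depth(s(a)) = 1 + depth(a) = 1 + 0 = 1
depth(s(s(a))) = 1 + depth(s(a)) = 1 + 1 = 2
depth(t(s(s(a)))) = 1 + depth(s(s(a))) = 1 + 2 = 3
depth(s(t(s(s(a))))) = 1 + depth(t(s(s(a)))) = 1 + 3 = 4
depth(t(s(t(s(s(a)))))) = 1 + depth(s(t(s(s(a))))) = 1 + 4 = 5
depth(t(t(s(t(s(s(a))))))) = 1 + depth(t(s(t(s(s(a)))))) = 1 + 5 = 6

6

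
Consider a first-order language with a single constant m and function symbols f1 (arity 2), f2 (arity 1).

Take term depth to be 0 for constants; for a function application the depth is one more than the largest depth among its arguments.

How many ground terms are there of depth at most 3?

Let N_k count ground terms of depth at most k. Each non-constant term of depth ≤ k is some function symbol applied to depth-≤(k−1) arguments, giving N_k = 1 + N_{k-1}^2 + N_{k-1}.
N_0 = 1
N_1 = 1 + 1^2 + 1 = 3
N_2 = 1 + 3^2 + 3 = 13
N_3 = 1 + 13^2 + 13 = 183

183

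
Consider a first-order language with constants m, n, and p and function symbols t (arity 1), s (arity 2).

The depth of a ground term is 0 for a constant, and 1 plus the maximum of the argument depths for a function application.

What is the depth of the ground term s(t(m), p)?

2

depth(t(m)) = 1 + depth(m) = 1 + 0 = 1
depth(s(t(m), p)) = 1 + max(1, 0) = 2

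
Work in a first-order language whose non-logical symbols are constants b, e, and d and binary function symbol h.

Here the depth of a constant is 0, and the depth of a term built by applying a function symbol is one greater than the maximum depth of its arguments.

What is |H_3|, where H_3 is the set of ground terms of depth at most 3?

21612

Let N_k count ground terms of depth at most k. Each non-constant term of depth ≤ k is some function symbol applied to depth-≤(k−1) arguments, giving N_k = 3 + N_{k-1}^2.
N_0 = 3
N_1 = 3 + 3^2 = 12
N_2 = 3 + 12^2 = 147
N_3 = 3 + 147^2 = 21612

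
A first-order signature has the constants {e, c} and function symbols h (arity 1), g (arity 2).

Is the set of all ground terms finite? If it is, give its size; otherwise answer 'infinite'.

The signature has at least one function symbol (h, arity 1) and at least one constant (e).
Iterating h gives infinitely many distinct ground terms: e, h(e), h(h(e)), ...
So the Herbrand universe is infinite.

infinite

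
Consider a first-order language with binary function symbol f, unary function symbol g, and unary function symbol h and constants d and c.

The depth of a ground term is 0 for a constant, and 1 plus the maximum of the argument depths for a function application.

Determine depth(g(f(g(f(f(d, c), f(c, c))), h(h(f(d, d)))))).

depth(f(d, c)) = 1 + max(0, 0) = 1
depth(f(c, c)) = 1 + max(0, 0) = 1
depth(f(f(d, c), f(c, c))) = 1 + max(1, 1) = 2
depth(g(f(f(d, c), f(c, c)))) = 1 + depth(f(f(d, c), f(c, c))) = 1 + 2 = 3
depth(f(d, d)) = 1 + max(0, 0) = 1
depth(h(f(d, d))) = 1 + depth(f(d, d)) = 1 + 1 = 2
depth(h(h(f(d, d)))) = 1 + depth(h(f(d, d))) = 1 + 2 = 3
depth(f(g(f(f(d, c), f(c, c))), h(h(f(d, d))))) = 1 + max(3, 3) = 4
depth(g(f(g(f(f(d, c), f(c, c))), h(h(f(d, d)))))) = 1 + depth(f(g(f(f(d, c), f(c, c))), h(h(f(d, d))))) = 1 + 4 = 5

5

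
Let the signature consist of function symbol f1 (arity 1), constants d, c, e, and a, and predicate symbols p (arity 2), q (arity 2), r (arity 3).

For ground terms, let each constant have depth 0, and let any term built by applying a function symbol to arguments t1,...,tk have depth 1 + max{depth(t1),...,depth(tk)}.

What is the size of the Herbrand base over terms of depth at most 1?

640

First count ground terms of depth ≤ 1.
Let N_k = |{terms of depth ≤ k}|. Then N_0 = 4 and N_k = 4 + N_{k-1} for k ≥ 1 (one summand per function symbol, arity giving the exponent).
N_0 = 4
N_1 = 4 + 4 = 8
So |H| = 8.
Ground atoms are formed by filling each argument slot of a predicate with a term from H, so an r-ary predicate gives |H|^r atoms:
  p: 8^2 = 64;  q: 8^2 = 64;  r: 8^3 = 512
Total ground atoms: 64 + 64 + 512 = 640.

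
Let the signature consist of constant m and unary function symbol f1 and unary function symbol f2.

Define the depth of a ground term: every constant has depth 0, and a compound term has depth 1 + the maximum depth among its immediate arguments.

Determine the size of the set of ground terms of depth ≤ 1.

Let N_k = |{terms of depth ≤ k}|. Then N_0 = 1 and N_k = 1 + N_{k-1} + N_{k-1} for k ≥ 1 (one summand per function symbol, arity giving the exponent).
N_0 = 1
N_1 = 1 + 1 + 1 = 3
Explicitly: m, f1(m), f2(m).

3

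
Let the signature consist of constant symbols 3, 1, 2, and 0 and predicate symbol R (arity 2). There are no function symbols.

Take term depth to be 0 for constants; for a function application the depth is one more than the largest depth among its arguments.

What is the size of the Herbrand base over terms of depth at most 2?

16

First count ground terms of depth ≤ 2.
With no function symbols every ground term is a constant, so there are exactly 4 ground terms at every depth bound.
N_0 = 4
N_1 = 4
N_2 = 4
Explicitly: 3, 1, 2, 0.
So |H| = 4.
Ground atoms are formed by filling each argument slot of a predicate with a term from H, so an r-ary predicate gives |H|^r atoms:
  R: 4^2 = 16
Total ground atoms: 16.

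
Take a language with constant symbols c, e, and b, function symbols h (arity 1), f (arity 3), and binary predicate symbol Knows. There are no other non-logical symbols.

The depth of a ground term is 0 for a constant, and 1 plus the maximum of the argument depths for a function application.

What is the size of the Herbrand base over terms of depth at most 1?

First count ground terms of depth ≤ 1.
If N_k denotes the number of depth-≤k ground terms, the 3 constants give N_0 = 3, and each function symbol of arity r contributes N_{k-1}^r new terms at level k: N_k = 3 + N_{k-1} + N_{k-1}^3.
N_0 = 3
N_1 = 3 + 3 + 3^3 = 33
So |H| = 33.
Ground atoms are formed by filling each argument slot of a predicate with a term from H, so an r-ary predicate gives |H|^r atoms:
  Knows: 33^2 = 1089
Total ground atoms: 1089.

1089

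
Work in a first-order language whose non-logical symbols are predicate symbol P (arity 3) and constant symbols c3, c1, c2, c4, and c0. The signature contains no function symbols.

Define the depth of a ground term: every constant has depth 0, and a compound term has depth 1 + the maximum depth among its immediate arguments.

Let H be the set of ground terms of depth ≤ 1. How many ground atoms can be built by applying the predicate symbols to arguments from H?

First count ground terms of depth ≤ 1.
With no function symbols every ground term is a constant, so there are exactly 5 ground terms at every depth bound.
N_0 = 5
N_1 = 5
Explicitly: c3, c1, c2, c4, c0.
So |H| = 5.
Ground atoms are formed by filling each argument slot of a predicate with a term from H, so an r-ary predicate gives |H|^r atoms:
  P: 5^3 = 125
Total ground atoms: 125.

125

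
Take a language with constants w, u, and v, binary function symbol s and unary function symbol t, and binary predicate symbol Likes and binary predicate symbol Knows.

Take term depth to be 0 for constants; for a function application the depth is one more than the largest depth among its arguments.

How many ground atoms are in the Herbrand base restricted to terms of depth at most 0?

18

First count ground terms of depth ≤ 0.
Let N_k = |{terms of depth ≤ k}|. Then N_0 = 3 and N_k = 3 + N_{k-1}^2 + N_{k-1} for k ≥ 1 (one summand per function symbol, arity giving the exponent).
N_0 = 3
So |H| = 3.
Ground atoms are formed by filling each argument slot of a predicate with a term from H, so an r-ary predicate gives |H|^r atoms:
  Likes: 3^2 = 9;  Knows: 3^2 = 9
Total ground atoms: 9 + 9 = 18.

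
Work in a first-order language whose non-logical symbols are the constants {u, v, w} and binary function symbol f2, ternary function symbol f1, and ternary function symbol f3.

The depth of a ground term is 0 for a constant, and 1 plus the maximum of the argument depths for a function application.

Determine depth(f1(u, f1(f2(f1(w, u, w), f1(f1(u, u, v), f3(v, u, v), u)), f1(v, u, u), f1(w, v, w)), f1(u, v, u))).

depth(f1(w, u, w)) = 1 + max(0, 0, 0) = 1
depth(f1(u, u, v)) = 1 + max(0, 0, 0) = 1
depth(f3(v, u, v)) = 1 + max(0, 0, 0) = 1
depth(f1(f1(u, u, v), f3(v, u, v), u)) = 1 + max(1, 1, 0) = 2
depth(f2(f1(w, u, w), f1(f1(u, u, v), f3(v, u, v), u))) = 1 + max(1, 2) = 3
depth(f1(v, u, u)) = 1 + max(0, 0, 0) = 1
depth(f1(w, v, w)) = 1 + max(0, 0, 0) = 1
depth(f1(f2(f1(w, u, w), f1(f1(u, u, v), f3(v, u, v), u)), f1(v, u, u), f1(w, v, w))) = 1 + max(3, 1, 1) = 4
depth(f1(u, v, u)) = 1 + max(0, 0, 0) = 1
depth(f1(u, f1(f2(f1(w, u, w), f1(f1(u, u, v), f3(v, u, v), u)), f1(v, u, u), f1(w, v, w)), f1(u, v, u))) = 1 + max(0, 4, 1) = 5

5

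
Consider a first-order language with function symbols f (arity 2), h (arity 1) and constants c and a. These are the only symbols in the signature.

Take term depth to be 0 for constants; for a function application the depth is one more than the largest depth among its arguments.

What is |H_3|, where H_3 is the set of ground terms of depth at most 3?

5552

Write N_k for the number of ground terms of depth ≤ k. A term of depth ≤ k is either a constant or a function symbol applied to arguments of depth ≤ k−1, so N_k = 2 + N_{k-1}^2 + N_{k-1}.
N_0 = 2
N_1 = 2 + 2^2 + 2 = 8
N_2 = 2 + 8^2 + 8 = 74
N_3 = 2 + 74^2 + 74 = 5552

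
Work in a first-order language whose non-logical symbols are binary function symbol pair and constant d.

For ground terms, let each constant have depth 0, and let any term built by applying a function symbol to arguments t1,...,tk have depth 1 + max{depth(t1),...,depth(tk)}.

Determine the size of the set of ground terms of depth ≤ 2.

5

If N_k denotes the number of depth-≤k ground terms, the 1 constant gives N_0 = 1, and each function symbol of arity r contributes N_{k-1}^r new terms at level k: N_k = 1 + N_{k-1}^2.
N_0 = 1
N_1 = 1 + 1^2 = 2
N_2 = 1 + 2^2 = 5
Explicitly: d, pair(d, d), pair(d, pair(d, d)), pair(pair(d, d), d), pair(pair(d, d), pair(d, d)).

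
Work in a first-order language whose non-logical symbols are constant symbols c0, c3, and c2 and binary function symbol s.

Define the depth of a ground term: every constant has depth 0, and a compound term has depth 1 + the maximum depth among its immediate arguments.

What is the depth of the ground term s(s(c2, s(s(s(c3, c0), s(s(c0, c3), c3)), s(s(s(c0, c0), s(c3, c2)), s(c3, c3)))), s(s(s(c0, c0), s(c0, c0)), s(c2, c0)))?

6

depth(s(c3, c0)) = 1 + max(0, 0) = 1
depth(s(c0, c3)) = 1 + max(0, 0) = 1
depth(s(s(c0, c3), c3)) = 1 + max(1, 0) = 2
depth(s(s(c3, c0), s(s(c0, c3), c3))) = 1 + max(1, 2) = 3
depth(s(c0, c0)) = 1 + max(0, 0) = 1
depth(s(c3, c2)) = 1 + max(0, 0) = 1
depth(s(s(c0, c0), s(c3, c2))) = 1 + max(1, 1) = 2
depth(s(c3, c3)) = 1 + max(0, 0) = 1
depth(s(s(s(c0, c0), s(c3, c2)), s(c3, c3))) = 1 + max(2, 1) = 3
depth(s(s(s(c3, c0), s(s(c0, c3), c3)), s(s(s(c0, c0), s(c3, c2)), s(c3, c3)))) = 1 + max(3, 3) = 4
depth(s(c2, s(s(s(c3, c0), s(s(c0, c3), c3)), s(s(s(c0, c0), s(c3, c2)), s(c3, c3))))) = 1 + max(0, 4) = 5
depth(s(s(c0, c0), s(c0, c0))) = 1 + max(1, 1) = 2
depth(s(c2, c0)) = 1 + max(0, 0) = 1
depth(s(s(s(c0, c0), s(c0, c0)), s(c2, c0))) = 1 + max(2, 1) = 3
depth(s(s(c2, s(s(s(c3, c0), s(s(c0, c3), c3)), s(s(s(c0, c0), s(c3, c2)), s(c3, c3)))), s(s(s(c0, c0), s(c0, c0)), s(c2, c0)))) = 1 + max(5, 3) = 6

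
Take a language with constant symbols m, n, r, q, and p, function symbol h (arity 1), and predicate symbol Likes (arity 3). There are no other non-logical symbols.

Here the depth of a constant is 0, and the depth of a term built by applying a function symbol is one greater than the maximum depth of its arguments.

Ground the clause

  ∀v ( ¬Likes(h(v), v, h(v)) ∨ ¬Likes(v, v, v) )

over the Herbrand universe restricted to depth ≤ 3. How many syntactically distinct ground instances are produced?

Ground terms of depth ≤ 3:
  Write N_k for the number of ground terms of depth ≤ k. A term of depth ≤ k is either a constant or a function symbol applied to arguments of depth ≤ k−1, so N_k = 5 + N_{k-1}.
  N_0 = 5
  N_1 = 5 + 5 = 10
  N_2 = 5 + 10 = 15
  N_3 = 5 + 15 = 20
So there are 20 ground terms available for substitution.
The body mentions the single quantified variable v; since ground terms form a free algebra, no two substitutions collapse to the same formula.
Number of ground instances = 20.

20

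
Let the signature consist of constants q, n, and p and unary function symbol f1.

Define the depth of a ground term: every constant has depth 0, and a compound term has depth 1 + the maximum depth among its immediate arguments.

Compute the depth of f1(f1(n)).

2

depth(f1(n)) = 1 + depth(n) = 1 + 0 = 1
depth(f1(f1(n))) = 1 + depth(f1(n)) = 1 + 1 = 2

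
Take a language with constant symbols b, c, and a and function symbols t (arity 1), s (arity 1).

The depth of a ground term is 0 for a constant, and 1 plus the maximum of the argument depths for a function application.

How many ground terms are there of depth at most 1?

Count level by level. With function symbols t/1, s/1, the terms of depth ≤ k are the 3 constants together with each function applied to depth-≤(k−1) tuples, so N_k = 3 + N_{k-1} + N_{k-1}.
N_0 = 3
N_1 = 3 + 3 + 3 = 9
Explicitly: b, c, a, t(b), t(c), t(a), s(b), s(c), s(a).

9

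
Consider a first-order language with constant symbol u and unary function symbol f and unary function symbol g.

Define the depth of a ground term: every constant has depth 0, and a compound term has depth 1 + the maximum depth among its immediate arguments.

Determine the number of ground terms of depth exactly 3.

8

Write N_k for the number of ground terms of depth ≤ k. A term of depth ≤ k is either a constant or a function symbol applied to arguments of depth ≤ k−1, so N_k = 1 + N_{k-1} + N_{k-1}.
N_0 = 1
N_1 = 1 + 1 + 1 = 3
N_2 = 1 + 3 + 3 = 7
N_3 = 1 + 7 + 7 = 15
Terms of depth exactly 3: N_3 − N_2 = 15 − 7 = 8.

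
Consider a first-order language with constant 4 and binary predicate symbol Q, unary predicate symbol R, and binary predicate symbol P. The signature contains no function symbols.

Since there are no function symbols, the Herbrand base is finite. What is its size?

With no function symbols, the Herbrand universe is just the 1 constant.
Ground atoms per predicate: Q: 1^2 = 1, R: 1, P: 1^2 = 1.
Herbrand base size = 1 + 1 + 1 = 3.

3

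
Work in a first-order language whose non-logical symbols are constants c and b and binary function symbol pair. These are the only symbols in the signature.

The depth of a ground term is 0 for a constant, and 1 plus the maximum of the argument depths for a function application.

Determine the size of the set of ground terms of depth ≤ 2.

Let N_k = |{terms of depth ≤ k}|. Then N_0 = 2 and N_k = 2 + N_{k-1}^2 for k ≥ 1 (one summand per function symbol, arity giving the exponent).
N_0 = 2
N_1 = 2 + 2^2 = 6
N_2 = 2 + 6^2 = 38

38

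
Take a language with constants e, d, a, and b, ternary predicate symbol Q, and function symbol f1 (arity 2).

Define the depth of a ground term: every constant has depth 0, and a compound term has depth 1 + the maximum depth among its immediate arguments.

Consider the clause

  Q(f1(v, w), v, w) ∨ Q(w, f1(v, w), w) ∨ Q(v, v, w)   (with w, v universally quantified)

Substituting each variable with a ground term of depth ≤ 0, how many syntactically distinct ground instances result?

Ground terms of depth ≤ 0:
  If N_k denotes the number of depth-≤k ground terms, the 4 constants give N_0 = 4, and each function symbol of arity r contributes N_{k-1}^r new terms at level k: N_k = 4 + N_{k-1}^2.
  N_0 = 4
So there are 4 ground terms available for substitution.
The clause has 2 distinct variables (w, v), each appearing in the body. In the free term algebra distinct substitutions yield syntactically distinct ground instances.
Number of ground instances = 4^2 = 16.

16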